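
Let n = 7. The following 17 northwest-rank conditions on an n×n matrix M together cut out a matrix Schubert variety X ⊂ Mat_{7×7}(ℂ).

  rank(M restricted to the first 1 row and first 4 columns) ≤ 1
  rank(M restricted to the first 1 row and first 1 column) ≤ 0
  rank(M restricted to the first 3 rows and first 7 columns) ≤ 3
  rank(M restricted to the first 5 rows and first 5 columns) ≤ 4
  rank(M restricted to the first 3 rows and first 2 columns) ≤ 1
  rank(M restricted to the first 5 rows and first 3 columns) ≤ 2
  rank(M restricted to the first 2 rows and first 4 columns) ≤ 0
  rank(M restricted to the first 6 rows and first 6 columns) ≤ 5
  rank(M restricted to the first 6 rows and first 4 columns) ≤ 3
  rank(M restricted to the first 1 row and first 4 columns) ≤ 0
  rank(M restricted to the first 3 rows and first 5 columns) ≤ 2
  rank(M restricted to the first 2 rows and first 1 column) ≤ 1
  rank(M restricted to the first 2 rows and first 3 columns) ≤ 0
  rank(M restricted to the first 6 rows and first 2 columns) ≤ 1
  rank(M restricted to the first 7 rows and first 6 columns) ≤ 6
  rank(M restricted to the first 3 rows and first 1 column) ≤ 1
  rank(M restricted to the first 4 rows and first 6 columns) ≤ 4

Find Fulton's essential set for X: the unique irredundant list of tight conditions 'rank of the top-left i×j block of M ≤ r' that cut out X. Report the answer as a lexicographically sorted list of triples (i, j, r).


Rank table r_w(7×7) implied by the 17 constraints:

  R[1]: 0  0  0  0  1  1  1
  R[2]: 0  0  0  0  1  2  2
  R[3]: 1  1  1  1  2  3  3
  R[4]: 1  1  2  2  3  4  4
  R[5]: 1  1  2  3  4  5  5
  R[6]: 1  1  2  3  4  5  6
  R[7]: 1  2  3  4  5  6  7

second differences of R give the permutation w = (5, 6, 1, 3, 4, 7, 2).

ℓ(w)=11; the 2 essential cells (i,j,r):

[(2, 4, 0), (6, 2, 1)]


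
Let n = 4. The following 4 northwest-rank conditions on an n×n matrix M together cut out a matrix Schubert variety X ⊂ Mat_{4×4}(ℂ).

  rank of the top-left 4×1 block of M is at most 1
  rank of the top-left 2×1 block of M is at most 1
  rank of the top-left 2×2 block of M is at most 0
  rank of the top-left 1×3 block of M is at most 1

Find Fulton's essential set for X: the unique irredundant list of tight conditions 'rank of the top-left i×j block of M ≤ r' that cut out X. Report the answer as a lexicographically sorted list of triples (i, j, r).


Recovering R(i,j) via the rank-extension bound from the 4 conditions:

  i=1: 0, 0, 1, 1
  i=2: 0, 0, 1, 2
  i=3: 1, 1, 2, 3
  i=4: 1, 2, 3, 4

hence w(1..4) = (3, 4, 1, 2).

D(w) has 4 cells with 1 SE-corner; essential set:

[(2, 2, 0)]


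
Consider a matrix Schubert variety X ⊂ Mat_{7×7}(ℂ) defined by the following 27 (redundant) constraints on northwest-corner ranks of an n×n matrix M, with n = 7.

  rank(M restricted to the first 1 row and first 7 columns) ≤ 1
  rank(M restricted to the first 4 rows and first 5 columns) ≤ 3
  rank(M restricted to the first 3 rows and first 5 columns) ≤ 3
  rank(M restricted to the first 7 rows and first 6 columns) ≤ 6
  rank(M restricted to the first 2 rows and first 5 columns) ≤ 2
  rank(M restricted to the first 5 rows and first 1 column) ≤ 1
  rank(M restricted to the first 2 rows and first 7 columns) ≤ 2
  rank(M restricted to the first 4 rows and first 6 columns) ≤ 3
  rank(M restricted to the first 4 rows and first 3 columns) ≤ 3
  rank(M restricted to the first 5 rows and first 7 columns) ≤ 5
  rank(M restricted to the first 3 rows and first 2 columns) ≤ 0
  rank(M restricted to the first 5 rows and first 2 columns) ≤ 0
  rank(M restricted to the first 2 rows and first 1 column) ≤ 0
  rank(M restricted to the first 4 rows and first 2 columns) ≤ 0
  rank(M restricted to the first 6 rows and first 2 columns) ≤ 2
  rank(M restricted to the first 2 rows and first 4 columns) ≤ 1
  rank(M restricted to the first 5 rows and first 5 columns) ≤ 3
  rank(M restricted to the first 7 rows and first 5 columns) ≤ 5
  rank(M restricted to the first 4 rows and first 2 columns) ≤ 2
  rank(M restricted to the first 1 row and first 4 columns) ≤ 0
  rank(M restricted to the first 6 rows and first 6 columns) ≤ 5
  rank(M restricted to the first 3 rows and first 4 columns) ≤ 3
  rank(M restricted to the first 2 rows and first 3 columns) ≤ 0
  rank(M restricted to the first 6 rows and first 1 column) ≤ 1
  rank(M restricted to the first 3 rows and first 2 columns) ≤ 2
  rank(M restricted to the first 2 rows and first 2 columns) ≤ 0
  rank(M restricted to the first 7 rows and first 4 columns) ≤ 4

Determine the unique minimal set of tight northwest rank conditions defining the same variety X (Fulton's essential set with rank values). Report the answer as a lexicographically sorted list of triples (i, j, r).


Reconstructing r_w from the 27 given conditions:

  0 0 0 0 1 1 1
  0 0 0 1 2 2 2
  0 0 1 2 3 3 3
  0 0 1 2 3 3 4
  0 0 1 2 3 4 5
  1 1 2 3 4 5 6
  1 2 3 4 5 6 7

the unique w with this rank table is (5, 4, 3, 7, 6, 1, 2).

|D(w)|=14, |Ess(w)|=4:

[(1, 4, 0), (2, 3, 0), (4, 6, 3), (5, 2, 0)]


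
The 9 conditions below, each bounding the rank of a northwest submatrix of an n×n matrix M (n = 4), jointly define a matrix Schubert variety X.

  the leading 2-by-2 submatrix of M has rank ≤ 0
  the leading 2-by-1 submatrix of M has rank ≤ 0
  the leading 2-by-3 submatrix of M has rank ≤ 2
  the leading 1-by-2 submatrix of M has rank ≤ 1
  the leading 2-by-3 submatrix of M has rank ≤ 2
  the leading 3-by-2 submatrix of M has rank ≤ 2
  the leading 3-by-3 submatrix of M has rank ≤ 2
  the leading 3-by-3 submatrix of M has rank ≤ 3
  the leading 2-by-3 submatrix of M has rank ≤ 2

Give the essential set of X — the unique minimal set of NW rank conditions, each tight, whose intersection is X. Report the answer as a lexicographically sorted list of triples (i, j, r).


Propagating the 9 rank bounds to every northwest block:

  0 0 1 1
  0 0 1 2
  1 1 2 3
  1 2 3 4

reading off 1-entries of Δ²R: w = (3, 4, 1, 2).

D(w) has 4 cells with 1 SE-corner; essential set:

[(2, 2, 0)]


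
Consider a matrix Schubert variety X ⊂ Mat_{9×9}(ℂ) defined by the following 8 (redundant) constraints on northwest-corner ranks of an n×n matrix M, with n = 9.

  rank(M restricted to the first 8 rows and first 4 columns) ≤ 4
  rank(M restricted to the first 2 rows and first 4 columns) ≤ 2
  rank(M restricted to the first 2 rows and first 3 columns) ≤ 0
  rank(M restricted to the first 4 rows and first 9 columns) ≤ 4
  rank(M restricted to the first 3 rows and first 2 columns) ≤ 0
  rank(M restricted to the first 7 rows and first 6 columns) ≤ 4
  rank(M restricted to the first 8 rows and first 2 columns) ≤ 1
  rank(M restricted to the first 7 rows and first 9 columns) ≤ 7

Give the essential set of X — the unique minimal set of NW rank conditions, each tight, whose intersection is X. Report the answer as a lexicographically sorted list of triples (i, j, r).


Recovering R(i,j) via the rank-extension bound from the 8 conditions:

  R[1]: 0  0  0  1  1  1  1  1  1
  R[2]: 0  0  0  1  2  2  2  2  2
  R[3]: 0  0  1  2  3  3  3  3  3
  R[4]: 1  1  2  3  4  4  4  4  4
  R[5]: 1  1  2  3  4  4  5  5  5
  R[6]: 1  1  2  3  4  4  5  6  6
  R[7]: 1  1  2  3  4  4  5  6  7
  R[8]: 1  1  2  3  4  5  6  7  8
  R[9]: 1  2  3  4  5  6  7  8  9

reading off 1-entries of Δ²R: w = (4, 5, 3, 1, 7, 8, 9, 6, 2).

Rothe diagram D(w) (15 cells), 4 SE-corners (essential conditions):

[(2, 3, 0), (3, 2, 0), (7, 6, 4), (8, 2, 1)]


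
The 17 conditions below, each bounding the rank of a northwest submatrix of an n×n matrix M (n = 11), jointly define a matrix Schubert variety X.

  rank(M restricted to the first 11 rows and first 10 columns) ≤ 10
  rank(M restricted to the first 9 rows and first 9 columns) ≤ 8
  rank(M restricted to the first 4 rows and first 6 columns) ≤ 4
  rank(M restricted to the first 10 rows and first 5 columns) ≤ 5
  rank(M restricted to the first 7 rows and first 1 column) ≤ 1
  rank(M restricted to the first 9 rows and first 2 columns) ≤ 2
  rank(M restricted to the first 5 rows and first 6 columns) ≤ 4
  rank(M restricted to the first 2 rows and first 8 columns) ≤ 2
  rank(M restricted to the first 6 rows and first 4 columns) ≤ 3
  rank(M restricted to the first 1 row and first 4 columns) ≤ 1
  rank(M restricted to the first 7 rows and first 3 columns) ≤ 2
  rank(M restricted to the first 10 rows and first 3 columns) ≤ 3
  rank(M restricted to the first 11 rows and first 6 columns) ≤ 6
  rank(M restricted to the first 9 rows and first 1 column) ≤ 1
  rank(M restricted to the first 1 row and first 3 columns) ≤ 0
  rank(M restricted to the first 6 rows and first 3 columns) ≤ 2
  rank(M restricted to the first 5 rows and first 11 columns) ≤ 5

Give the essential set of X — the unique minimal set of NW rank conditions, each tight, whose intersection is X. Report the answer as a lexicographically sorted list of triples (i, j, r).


The tightest implied rank at each (i,j), from the 17 conditions:

  i=1: 0  0  0  1  1  1  1  1  1  1  1
  i=2: 1  1  1  2  2  2  2  2  2  2  2
  i=3: 1  2  2  3  3  3  3  3  3  3  3
  i=4: 1  2  2  3  4  4  4  4  4  4  4
  i=5: 1  2  2  3  4  4  5  5  5  5  5
  i=6: 1  2  2  3  4  5  6  6  6  6  6
  i=7: 1  2  2  3  4  5  6  7  7  7  7
  i=8: 1  2  3  4  5  6  7  8  8  8  8
  i=9: 1  2  3  4  5  6  7  8  8  9  9
  i=10: 1  2  3  4  5  6  7  8  9  10  10
  i=11: 1  2  3  4  5  6  7  8  9  10  11

giving w = (4, 1, 2, 5, 7, 6, 8, 3, 10, 9, 11) via Δ²R.

|D(w)|=9, |Ess(w)|=4:

[(1, 3, 0), (5, 6, 4), (7, 3, 2), (9, 9, 8)]


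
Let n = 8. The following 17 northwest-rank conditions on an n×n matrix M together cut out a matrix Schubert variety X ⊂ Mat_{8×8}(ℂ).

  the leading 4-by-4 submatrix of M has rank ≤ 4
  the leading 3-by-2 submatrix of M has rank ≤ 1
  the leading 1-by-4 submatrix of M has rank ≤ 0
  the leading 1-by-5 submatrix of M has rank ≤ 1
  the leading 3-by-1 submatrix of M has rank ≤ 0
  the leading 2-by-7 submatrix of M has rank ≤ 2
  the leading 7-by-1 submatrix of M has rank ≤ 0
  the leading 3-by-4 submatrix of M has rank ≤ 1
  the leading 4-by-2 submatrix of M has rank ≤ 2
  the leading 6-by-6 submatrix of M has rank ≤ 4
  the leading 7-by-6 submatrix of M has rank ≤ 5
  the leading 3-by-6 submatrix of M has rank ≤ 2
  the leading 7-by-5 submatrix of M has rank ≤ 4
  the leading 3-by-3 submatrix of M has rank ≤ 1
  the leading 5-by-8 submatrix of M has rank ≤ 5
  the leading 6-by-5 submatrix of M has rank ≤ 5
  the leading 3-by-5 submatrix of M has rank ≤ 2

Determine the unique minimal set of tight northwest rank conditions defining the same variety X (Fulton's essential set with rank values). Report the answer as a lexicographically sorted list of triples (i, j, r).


Recovering R(i,j) via the rank-extension bound from the 17 conditions:

  R[1]: 0 | 0 | 0 | 0 | 1 | 1 | 1 | 1
  R[2]: 0 | 1 | 1 | 1 | 2 | 2 | 2 | 2
  R[3]: 0 | 1 | 1 | 1 | 2 | 2 | 3 | 3
  R[4]: 0 | 1 | 2 | 2 | 3 | 3 | 4 | 4
  R[5]: 0 | 1 | 2 | 3 | 4 | 4 | 5 | 5
  R[6]: 0 | 1 | 2 | 3 | 4 | 4 | 5 | 6
  R[7]: 0 | 1 | 2 | 3 | 4 | 5 | 6 | 7
  R[8]: 1 | 2 | 3 | 4 | 5 | 6 | 7 | 8

the unique w with this rank table is (5, 2, 7, 3, 4, 8, 6, 1).

ℓ(w)=14; the 5 essential cells (i,j,r):

[(1, 4, 0), (3, 4, 1), (3, 6, 2), (6, 6, 4), (7, 1, 0)]


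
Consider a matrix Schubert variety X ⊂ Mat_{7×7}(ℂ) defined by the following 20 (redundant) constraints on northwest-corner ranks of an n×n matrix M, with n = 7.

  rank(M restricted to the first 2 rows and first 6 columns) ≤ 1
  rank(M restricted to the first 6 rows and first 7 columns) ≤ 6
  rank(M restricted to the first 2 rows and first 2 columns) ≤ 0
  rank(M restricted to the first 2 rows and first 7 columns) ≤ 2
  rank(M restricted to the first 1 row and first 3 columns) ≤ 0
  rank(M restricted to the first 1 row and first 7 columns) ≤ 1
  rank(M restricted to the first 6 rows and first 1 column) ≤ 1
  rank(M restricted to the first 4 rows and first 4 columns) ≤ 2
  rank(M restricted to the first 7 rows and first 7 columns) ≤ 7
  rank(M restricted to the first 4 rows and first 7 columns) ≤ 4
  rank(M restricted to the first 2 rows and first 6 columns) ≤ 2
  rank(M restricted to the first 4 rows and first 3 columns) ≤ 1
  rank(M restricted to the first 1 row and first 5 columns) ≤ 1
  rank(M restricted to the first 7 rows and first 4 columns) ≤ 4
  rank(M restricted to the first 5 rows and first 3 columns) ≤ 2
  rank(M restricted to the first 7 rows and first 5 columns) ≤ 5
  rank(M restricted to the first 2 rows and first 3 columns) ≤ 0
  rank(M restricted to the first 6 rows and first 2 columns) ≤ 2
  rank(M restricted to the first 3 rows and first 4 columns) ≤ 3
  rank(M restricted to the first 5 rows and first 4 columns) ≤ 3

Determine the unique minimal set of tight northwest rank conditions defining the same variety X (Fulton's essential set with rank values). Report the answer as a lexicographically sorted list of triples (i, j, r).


Recovering R(i,j) via the rank-extension bound from the 20 conditions:

  R[1]: 0 | 0 | 0 | 1 | 1 | 1 | 1
  R[2]: 0 | 0 | 0 | 1 | 1 | 1 | 2
  R[3]: 1 | 1 | 1 | 2 | 2 | 2 | 3
  R[4]: 1 | 1 | 1 | 2 | 3 | 3 | 4
  R[5]: 1 | 2 | 2 | 3 | 4 | 4 | 5
  R[6]: 1 | 2 | 3 | 4 | 5 | 5 | 6
  R[7]: 1 | 2 | 3 | 4 | 5 | 6 | 7

so w = (4, 7, 1, 5, 2, 3, 6).

|D(w)|=10, |Ess(w)|=3:

[(2, 3, 0), (2, 6, 1), (4, 3, 1)]


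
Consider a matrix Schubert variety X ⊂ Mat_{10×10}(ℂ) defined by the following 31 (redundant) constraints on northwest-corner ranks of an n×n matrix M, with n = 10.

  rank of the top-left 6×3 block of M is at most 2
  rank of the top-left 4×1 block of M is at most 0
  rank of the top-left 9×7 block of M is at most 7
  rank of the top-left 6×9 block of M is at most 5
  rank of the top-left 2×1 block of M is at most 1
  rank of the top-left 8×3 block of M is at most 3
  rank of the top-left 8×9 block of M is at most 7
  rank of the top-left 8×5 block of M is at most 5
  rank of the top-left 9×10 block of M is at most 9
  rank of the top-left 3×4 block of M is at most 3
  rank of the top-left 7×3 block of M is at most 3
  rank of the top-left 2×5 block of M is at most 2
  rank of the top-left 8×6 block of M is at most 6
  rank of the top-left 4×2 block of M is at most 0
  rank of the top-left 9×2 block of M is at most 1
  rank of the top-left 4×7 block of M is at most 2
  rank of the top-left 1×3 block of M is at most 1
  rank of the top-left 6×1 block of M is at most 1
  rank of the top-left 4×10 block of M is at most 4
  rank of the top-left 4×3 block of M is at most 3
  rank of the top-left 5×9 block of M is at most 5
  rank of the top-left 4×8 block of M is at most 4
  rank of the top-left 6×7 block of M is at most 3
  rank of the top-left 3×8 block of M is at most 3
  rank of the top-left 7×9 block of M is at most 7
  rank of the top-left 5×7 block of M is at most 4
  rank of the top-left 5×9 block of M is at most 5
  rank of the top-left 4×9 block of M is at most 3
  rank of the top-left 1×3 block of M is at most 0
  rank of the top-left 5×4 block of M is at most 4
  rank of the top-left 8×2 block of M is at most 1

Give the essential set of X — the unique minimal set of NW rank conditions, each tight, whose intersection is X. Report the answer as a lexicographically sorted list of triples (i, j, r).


Rank table r_w(10×10) implied by the 31 constraints:

  i=1: 0 | 0 | 0 | 1 | 1 | 1 | 1 | 1 | 1 | 1
  i=2: 0 | 0 | 1 | 2 | 2 | 2 | 2 | 2 | 2 | 2
  i=3: 0 | 0 | 1 | 2 | 2 | 2 | 2 | 3 | 3 | 3
  i=4: 0 | 0 | 1 | 2 | 2 | 2 | 2 | 3 | 3 | 4
  i=5: 1 | 1 | 2 | 3 | 3 | 3 | 3 | 4 | 4 | 5
  i=6: 1 | 1 | 2 | 3 | 3 | 3 | 3 | 4 | 5 | 6
  i=7: 1 | 1 | 2 | 3 | 4 | 4 | 4 | 5 | 6 | 7
  i=8: 1 | 1 | 2 | 3 | 4 | 5 | 5 | 6 | 7 | 8
  i=9: 1 | 1 | 2 | 3 | 4 | 5 | 6 | 7 | 8 | 9
  i=10: 1 | 2 | 3 | 4 | 5 | 6 | 7 | 8 | 9 | 10

hence w(1..10) = (4, 3, 8, 10, 1, 9, 5, 6, 7, 2).

|D(w)|=23, |Ess(w)|=6:

[(1, 3, 0), (4, 2, 0), (4, 7, 2), (4, 9, 3), (6, 7, 3), (9, 2, 1)]


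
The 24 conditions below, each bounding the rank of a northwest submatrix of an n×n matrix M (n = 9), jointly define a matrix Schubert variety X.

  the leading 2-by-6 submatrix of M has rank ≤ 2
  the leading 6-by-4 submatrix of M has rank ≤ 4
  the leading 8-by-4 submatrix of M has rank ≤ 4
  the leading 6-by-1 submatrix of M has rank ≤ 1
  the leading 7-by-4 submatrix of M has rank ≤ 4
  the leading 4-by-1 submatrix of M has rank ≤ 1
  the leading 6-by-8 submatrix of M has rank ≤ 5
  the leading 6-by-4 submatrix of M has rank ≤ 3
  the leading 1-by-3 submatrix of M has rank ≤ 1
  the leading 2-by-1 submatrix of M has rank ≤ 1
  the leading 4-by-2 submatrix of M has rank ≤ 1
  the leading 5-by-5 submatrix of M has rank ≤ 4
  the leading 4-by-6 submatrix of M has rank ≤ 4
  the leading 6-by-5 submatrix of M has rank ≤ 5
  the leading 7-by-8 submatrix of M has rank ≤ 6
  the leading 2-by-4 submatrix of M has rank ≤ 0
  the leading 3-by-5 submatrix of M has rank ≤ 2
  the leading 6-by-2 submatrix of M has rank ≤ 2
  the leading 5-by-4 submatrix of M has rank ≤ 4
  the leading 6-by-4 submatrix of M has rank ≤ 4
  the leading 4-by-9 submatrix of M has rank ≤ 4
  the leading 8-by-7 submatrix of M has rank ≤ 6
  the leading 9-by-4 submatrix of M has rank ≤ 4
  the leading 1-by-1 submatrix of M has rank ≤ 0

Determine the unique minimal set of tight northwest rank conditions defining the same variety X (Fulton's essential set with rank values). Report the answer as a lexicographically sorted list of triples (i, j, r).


Recovering R(i,j) via the rank-extension bound from the 24 conditions:

  i=1: 0 | 0 | 0 | 0 | 1 | 1 | 1 | 1 | 1
  i=2: 0 | 0 | 0 | 0 | 1 | 2 | 2 | 2 | 2
  i=3: 1 | 1 | 1 | 1 | 2 | 3 | 3 | 3 | 3
  i=4: 1 | 1 | 2 | 2 | 3 | 4 | 4 | 4 | 4
  i=5: 1 | 2 | 3 | 3 | 4 | 5 | 5 | 5 | 5
  i=6: 1 | 2 | 3 | 3 | 4 | 5 | 5 | 5 | 6
  i=7: 1 | 2 | 3 | 4 | 5 | 6 | 6 | 6 | 7
  i=8: 1 | 2 | 3 | 4 | 5 | 6 | 6 | 7 | 8
  i=9: 1 | 2 | 3 | 4 | 5 | 6 | 7 | 8 | 9

giving w = (5, 6, 1, 3, 2, 9, 4, 8, 7) via Δ²R.

Rothe diagram D(w) (13 cells), 5 SE-corners (essential conditions):

[(2, 4, 0), (4, 2, 1), (6, 4, 3), (6, 8, 5), (8, 7, 6)]


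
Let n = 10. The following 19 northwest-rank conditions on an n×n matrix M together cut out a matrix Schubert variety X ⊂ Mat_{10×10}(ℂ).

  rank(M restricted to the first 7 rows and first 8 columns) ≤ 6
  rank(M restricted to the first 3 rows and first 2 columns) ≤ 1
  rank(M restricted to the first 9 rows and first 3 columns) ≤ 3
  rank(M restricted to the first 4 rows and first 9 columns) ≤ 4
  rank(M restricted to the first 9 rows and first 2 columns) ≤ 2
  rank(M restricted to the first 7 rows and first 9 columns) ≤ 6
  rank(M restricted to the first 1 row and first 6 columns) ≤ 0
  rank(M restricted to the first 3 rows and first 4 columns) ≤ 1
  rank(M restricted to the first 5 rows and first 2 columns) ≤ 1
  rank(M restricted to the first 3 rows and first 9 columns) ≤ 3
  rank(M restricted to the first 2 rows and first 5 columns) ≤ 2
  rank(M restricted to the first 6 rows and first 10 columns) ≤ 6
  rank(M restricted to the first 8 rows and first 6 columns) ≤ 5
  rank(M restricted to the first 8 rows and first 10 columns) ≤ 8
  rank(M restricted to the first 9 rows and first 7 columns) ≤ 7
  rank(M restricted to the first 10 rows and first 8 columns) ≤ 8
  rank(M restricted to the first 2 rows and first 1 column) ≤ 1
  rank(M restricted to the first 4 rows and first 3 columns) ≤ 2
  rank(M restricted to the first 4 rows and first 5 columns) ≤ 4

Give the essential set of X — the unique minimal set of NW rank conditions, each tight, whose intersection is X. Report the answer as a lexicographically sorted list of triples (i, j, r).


The tightest implied rank at each (i,j), from the 19 conditions:

  row 1: 0, 0, 0, 0, 0, 0, 1, 1, 1, 1
  row 2: 1, 1, 1, 1, 1, 1, 2, 2, 2, 2
  row 3: 1, 1, 1, 1, 2, 2, 3, 3, 3, 3
  row 4: 1, 1, 2, 2, 3, 3, 4, 4, 4, 4
  row 5: 1, 1, 2, 3, 4, 4, 5, 5, 5, 5
  row 6: 1, 2, 3, 4, 5, 5, 6, 6, 6, 6
  row 7: 1, 2, 3, 4, 5, 5, 6, 6, 6, 7
  row 8: 1, 2, 3, 4, 5, 5, 6, 7, 7, 8
  row 9: 1, 2, 3, 4, 5, 6, 7, 8, 8, 9
  row 10: 1, 2, 3, 4, 5, 6, 7, 8, 9, 10

the unique w with this rank table is (7, 1, 5, 3, 4, 2, 10, 8, 6, 9).

ℓ(w)=15; the 5 essential cells (i,j,r):

[(1, 6, 0), (3, 4, 1), (5, 2, 1), (7, 9, 6), (8, 6, 5)]


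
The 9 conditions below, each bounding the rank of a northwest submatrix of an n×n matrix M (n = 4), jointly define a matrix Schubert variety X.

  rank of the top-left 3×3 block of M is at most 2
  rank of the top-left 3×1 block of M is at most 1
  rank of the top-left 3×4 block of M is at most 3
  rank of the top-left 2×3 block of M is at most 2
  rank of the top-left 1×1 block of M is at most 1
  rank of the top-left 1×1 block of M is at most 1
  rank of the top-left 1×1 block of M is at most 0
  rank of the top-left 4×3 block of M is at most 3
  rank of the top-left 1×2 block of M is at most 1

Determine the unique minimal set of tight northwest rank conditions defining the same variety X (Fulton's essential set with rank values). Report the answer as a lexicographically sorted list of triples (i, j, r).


Recovering R(i,j) via the rank-extension bound from the 9 conditions:

  row 1: 0 1 1 1
  row 2: 1 2 2 2
  row 3: 1 2 2 3
  row 4: 1 2 3 4

the unique w with this rank table is (2, 1, 4, 3).

D(w) has 2 cells with 2 SE-corners; essential set:

[(1, 1, 0), (3, 3, 2)]


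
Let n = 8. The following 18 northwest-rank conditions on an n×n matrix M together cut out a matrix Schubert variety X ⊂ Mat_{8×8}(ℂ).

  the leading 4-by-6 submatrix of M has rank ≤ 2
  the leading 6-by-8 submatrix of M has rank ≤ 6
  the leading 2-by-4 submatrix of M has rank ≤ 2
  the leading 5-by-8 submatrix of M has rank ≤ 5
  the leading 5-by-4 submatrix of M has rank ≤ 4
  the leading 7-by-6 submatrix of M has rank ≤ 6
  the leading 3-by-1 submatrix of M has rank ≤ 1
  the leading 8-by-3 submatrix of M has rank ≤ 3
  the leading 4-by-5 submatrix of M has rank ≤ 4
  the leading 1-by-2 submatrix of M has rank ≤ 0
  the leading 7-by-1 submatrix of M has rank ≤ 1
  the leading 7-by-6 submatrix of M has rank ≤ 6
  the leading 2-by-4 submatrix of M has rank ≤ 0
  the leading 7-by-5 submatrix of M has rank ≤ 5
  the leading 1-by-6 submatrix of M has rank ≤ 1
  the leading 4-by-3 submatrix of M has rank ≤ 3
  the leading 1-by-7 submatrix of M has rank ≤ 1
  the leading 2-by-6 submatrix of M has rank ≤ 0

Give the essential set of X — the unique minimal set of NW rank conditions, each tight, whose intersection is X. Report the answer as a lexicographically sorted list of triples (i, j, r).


Propagating the 18 rank bounds to every northwest block:

  R[1]: 0  0  0  0  0  0  1  1
  R[2]: 0  0  0  0  0  0  1  2
  R[3]: 1  1  1  1  1  1  2  3
  R[4]: 1  2  2  2  2  2  3  4
  R[5]: 1  2  3  3  3  3  4  5
  R[6]: 1  2  3  4  4  4  5  6
  R[7]: 1  2  3  4  5  5  6  7
  R[8]: 1  2  3  4  5  6  7  8

second differences of R give the permutation w = (7, 8, 1, 2, 3, 4, 5, 6).

Fulton essential set (1 of the 12 Rothe cells):

[(2, 6, 0)]


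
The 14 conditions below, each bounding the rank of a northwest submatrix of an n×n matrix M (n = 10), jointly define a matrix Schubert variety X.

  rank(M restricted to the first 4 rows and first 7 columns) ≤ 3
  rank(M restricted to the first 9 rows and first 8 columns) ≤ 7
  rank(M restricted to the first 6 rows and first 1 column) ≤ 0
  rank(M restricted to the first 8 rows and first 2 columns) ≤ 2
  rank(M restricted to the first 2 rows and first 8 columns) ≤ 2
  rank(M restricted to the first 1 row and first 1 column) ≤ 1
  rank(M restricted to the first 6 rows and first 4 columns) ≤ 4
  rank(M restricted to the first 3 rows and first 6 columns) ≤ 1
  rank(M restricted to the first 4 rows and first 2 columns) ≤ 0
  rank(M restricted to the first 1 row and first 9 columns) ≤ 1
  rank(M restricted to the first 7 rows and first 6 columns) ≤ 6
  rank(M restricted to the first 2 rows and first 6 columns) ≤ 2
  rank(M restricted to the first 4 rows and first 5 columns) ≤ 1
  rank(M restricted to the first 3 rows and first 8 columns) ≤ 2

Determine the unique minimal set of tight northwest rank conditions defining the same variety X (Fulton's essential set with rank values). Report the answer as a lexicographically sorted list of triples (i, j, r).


Recovering R(i,j) via the rank-extension bound from the 14 conditions:

  0 | 0 | 1 | 1 | 1 | 1 | 1 | 1 | 1 | 1
  0 | 0 | 1 | 1 | 1 | 1 | 2 | 2 | 2 | 2
  0 | 0 | 1 | 1 | 1 | 1 | 2 | 2 | 3 | 3
  0 | 0 | 1 | 1 | 1 | 2 | 3 | 3 | 4 | 4
  0 | 1 | 2 | 2 | 2 | 3 | 4 | 4 | 5 | 5
  0 | 1 | 2 | 3 | 3 | 4 | 5 | 5 | 6 | 6
  1 | 2 | 3 | 4 | 4 | 5 | 6 | 6 | 7 | 7
  1 | 2 | 3 | 4 | 5 | 6 | 7 | 7 | 8 | 8
  1 | 2 | 3 | 4 | 5 | 6 | 7 | 7 | 8 | 9
  1 | 2 | 3 | 4 | 5 | 6 | 7 | 8 | 9 | 10

reading off 1-entries of Δ²R: w = (3, 7, 9, 6, 2, 4, 1, 5, 10, 8).

Rothe diagram D(w) (20 cells), 6 SE-corners (essential conditions):

[(3, 6, 1), (3, 8, 2), (4, 2, 0), (4, 5, 1), (6, 1, 0), (9, 8, 7)]


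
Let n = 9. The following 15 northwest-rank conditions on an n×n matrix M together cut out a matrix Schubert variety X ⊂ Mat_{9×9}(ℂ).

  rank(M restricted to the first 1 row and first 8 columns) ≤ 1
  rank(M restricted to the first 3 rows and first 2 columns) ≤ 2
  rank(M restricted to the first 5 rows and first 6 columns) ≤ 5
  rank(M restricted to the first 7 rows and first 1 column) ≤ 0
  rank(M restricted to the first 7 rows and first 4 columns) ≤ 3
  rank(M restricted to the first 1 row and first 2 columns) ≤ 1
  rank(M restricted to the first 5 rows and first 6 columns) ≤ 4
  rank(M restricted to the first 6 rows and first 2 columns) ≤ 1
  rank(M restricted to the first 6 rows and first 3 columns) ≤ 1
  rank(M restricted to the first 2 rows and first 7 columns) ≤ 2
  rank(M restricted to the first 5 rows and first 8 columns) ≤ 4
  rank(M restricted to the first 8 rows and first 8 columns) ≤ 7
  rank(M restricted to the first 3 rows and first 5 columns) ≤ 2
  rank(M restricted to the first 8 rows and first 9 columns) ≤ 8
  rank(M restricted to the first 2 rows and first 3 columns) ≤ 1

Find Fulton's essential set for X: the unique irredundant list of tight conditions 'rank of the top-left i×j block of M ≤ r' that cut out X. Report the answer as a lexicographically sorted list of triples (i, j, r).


Propagating the 15 rank bounds to every northwest block:

  i=1: 0 1 1 1 1 1 1 1 1
  i=2: 0 1 1 2 2 2 2 2 2
  i=3: 0 1 1 2 2 3 3 3 3
  i=4: 0 1 1 2 3 4 4 4 4
  i=5: 0 1 1 2 3 4 4 4 5
  i=6: 0 1 1 2 3 4 5 5 6
  i=7: 0 1 2 3 4 5 6 6 7
  i=8: 1 2 3 4 5 6 7 7 8
  i=9: 1 2 3 4 5 6 7 8 9

the unique w with this rank table is (2, 4, 6, 5, 9, 7, 3, 1, 8).

ℓ(w)=15; the 4 essential cells (i,j,r):

[(3, 5, 2), (5, 8, 4), (6, 3, 1), (7, 1, 0)]


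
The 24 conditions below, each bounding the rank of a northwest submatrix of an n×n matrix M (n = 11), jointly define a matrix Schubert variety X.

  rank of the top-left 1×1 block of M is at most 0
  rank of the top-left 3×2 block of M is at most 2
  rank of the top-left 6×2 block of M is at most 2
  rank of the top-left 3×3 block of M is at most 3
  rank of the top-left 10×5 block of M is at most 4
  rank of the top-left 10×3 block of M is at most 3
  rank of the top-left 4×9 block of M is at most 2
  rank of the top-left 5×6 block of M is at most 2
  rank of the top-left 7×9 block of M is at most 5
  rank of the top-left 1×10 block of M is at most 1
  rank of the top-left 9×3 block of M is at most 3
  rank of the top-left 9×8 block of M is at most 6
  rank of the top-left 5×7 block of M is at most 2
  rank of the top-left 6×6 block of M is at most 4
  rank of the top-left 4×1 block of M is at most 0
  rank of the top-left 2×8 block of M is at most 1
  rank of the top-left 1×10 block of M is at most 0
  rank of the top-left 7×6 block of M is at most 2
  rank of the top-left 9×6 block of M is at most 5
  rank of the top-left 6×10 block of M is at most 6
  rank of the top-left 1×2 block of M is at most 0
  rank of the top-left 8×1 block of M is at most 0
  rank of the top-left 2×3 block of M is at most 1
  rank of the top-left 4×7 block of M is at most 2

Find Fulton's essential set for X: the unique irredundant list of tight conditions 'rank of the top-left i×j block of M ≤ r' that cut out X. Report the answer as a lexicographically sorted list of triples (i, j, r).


Rank table r_w(11×11) implied by the 24 constraints:

  row 1: 0 | 0 | 0 | 0 | 0 | 0 | 0 | 0 | 0 | 0 | 1
  row 2: 0 | 1 | 1 | 1 | 1 | 1 | 1 | 1 | 1 | 1 | 2
  row 3: 0 | 1 | 2 | 2 | 2 | 2 | 2 | 2 | 2 | 2 | 3
  row 4: 0 | 1 | 2 | 2 | 2 | 2 | 2 | 2 | 2 | 3 | 4
  row 5: 0 | 1 | 2 | 2 | 2 | 2 | 2 | 3 | 3 | 4 | 5
  row 6: 0 | 1 | 2 | 2 | 2 | 2 | 3 | 4 | 4 | 5 | 6
  row 7: 0 | 1 | 2 | 2 | 2 | 2 | 3 | 4 | 5 | 6 | 7
  row 8: 0 | 1 | 2 | 3 | 3 | 3 | 4 | 5 | 6 | 7 | 8
  row 9: 1 | 2 | 3 | 4 | 4 | 4 | 5 | 6 | 7 | 8 | 9
  row 10: 1 | 2 | 3 | 4 | 4 | 5 | 6 | 7 | 8 | 9 | 10
  row 11: 1 | 2 | 3 | 4 | 5 | 6 | 7 | 8 | 9 | 10 | 11

so w = (11, 2, 3, 10, 8, 7, 9, 4, 1, 6, 5).

|D(w)|=34, |Ess(w)|=6:

[(1, 10, 0), (4, 9, 2), (5, 7, 2), (7, 6, 2), (8, 1, 0), (10, 5, 4)]


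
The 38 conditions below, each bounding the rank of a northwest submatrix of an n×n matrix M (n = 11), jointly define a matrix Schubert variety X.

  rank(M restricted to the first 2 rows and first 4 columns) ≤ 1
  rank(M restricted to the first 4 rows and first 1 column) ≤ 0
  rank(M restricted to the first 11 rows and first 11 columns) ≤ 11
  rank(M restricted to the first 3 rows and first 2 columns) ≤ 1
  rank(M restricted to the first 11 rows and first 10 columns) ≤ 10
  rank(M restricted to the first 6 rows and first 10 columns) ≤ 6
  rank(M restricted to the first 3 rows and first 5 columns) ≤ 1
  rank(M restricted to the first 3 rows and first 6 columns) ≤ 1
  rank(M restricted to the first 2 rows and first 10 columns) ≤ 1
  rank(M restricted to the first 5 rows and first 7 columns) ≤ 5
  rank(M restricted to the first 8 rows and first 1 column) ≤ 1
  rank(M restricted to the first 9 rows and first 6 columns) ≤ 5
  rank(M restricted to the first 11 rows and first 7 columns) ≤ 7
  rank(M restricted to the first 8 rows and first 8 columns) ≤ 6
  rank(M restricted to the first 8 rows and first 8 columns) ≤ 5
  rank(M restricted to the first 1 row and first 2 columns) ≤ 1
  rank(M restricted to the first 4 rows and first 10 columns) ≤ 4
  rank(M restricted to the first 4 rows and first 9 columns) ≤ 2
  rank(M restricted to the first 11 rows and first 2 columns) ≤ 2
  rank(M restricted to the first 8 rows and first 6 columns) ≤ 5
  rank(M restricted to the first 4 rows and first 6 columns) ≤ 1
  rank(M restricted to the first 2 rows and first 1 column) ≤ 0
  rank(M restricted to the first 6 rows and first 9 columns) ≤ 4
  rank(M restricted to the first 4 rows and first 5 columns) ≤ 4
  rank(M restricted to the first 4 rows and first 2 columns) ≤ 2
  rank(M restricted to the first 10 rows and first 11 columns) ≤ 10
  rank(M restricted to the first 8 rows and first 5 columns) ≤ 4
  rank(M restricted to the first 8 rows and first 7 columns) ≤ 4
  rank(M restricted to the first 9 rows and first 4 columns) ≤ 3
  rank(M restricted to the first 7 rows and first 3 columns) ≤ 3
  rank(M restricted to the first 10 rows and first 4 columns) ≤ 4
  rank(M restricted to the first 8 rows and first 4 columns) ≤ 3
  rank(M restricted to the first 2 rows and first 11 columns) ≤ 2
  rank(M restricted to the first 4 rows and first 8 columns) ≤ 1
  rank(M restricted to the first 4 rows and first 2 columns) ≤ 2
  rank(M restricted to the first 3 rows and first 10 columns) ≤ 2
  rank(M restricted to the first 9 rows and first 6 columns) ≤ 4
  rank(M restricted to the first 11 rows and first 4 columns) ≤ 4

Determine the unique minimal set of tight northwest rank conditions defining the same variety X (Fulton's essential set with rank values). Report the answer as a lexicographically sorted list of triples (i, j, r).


Propagating the 38 rank bounds to every northwest block:

  i=1: 0  1  1  1  1  1  1  1  1  1  1
  i=2: 0  1  1  1  1  1  1  1  1  1  2
  i=3: 0  1  1  1  1  1  1  1  2  2  3
  i=4: 0  1  1  1  1  1  1  1  2  3  4
  i=5: 1  2  2  2  2  2  2  2  3  4  5
  i=6: 1  2  3  3  3  3  3  3  4  5  6
  i=7: 1  2  3  3  4  4  4  4  5  6  7
  i=8: 1  2  3  3  4  4  4  5  6  7  8
  i=9: 1  2  3  3  4  4  5  6  7  8  9
  i=10: 1  2  3  4  5  5  6  7  8  9  10
  i=11: 1  2  3  4  5  6  7  8  9  10  11

the unique w with this rank table is (2, 11, 9, 10, 1, 3, 5, 8, 7, 4, 6).

6 SE-corners of the 30-cell Rothe diagram give Ess(w):

[(2, 10, 1), (4, 1, 0), (4, 8, 1), (8, 7, 4), (9, 4, 3), (9, 6, 4)]


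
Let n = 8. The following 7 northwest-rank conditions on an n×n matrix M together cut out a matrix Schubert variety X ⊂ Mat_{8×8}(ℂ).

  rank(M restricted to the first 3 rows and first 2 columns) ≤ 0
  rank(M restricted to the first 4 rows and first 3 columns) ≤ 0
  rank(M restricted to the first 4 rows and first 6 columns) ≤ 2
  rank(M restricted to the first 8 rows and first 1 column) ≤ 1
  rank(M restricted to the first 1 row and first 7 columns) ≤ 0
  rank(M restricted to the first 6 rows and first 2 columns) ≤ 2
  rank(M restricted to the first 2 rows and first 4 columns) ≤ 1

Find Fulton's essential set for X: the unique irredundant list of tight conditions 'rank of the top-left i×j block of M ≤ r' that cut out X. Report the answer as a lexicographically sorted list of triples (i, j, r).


Recovering R(i,j) via the rank-extension bound from the 7 conditions:

  i=1: 0 | 0 | 0 | 0 | 0 | 0 | 0 | 1
  i=2: 0 | 0 | 0 | 1 | 1 | 1 | 1 | 2
  i=3: 0 | 0 | 0 | 1 | 2 | 2 | 2 | 3
  i=4: 0 | 0 | 0 | 1 | 2 | 2 | 3 | 4
  i=5: 1 | 1 | 1 | 2 | 3 | 3 | 4 | 5
  i=6: 1 | 2 | 2 | 3 | 4 | 4 | 5 | 6
  i=7: 1 | 2 | 3 | 4 | 5 | 5 | 6 | 7
  i=8: 1 | 2 | 3 | 4 | 5 | 6 | 7 | 8

second differences of R give the permutation w = (8, 4, 5, 7, 1, 2, 3, 6).

D(w) has 17 cells with 3 SE-corners; essential set:

[(1, 7, 0), (4, 3, 0), (4, 6, 2)]


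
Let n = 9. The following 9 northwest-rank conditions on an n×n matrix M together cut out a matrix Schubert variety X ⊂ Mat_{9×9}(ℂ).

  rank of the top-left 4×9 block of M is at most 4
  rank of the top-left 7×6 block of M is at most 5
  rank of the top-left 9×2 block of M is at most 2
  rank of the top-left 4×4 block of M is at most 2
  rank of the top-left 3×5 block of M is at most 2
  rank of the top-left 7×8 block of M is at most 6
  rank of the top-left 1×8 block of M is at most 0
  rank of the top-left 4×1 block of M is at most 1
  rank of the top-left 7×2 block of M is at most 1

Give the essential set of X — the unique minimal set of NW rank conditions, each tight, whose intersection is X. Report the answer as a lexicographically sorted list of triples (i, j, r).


Computing R[i][j] = min implied NW-rank bound (n=9, 9 conditions):

  0 0 0 0 0 0 0 0 1
  1 1 1 1 1 1 1 1 2
  1 1 2 2 2 2 2 2 3
  1 1 2 2 3 3 3 3 4
  1 1 2 3 4 4 4 4 5
  1 1 2 3 4 5 5 5 6
  1 1 2 3 4 5 6 6 7
  1 2 3 4 5 6 7 7 8
  1 2 3 4 5 6 7 8 9

hence w(1..9) = (9, 1, 3, 5, 4, 6, 7, 2, 8).

ℓ(w)=14; the 3 essential cells (i,j,r):

[(1, 8, 0), (4, 4, 2), (7, 2, 1)]


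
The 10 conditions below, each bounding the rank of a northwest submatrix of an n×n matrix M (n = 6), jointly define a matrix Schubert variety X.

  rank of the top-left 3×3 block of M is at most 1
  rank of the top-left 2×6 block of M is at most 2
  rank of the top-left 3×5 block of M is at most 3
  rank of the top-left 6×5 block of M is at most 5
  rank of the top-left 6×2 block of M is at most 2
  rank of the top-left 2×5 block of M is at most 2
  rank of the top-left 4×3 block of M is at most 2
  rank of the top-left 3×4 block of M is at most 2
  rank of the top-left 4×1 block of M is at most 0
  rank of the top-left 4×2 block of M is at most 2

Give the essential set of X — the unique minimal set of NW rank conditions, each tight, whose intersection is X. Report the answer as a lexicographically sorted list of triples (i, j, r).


Computing R[i][j] = min implied NW-rank bound (n=6, 10 conditions):

  i=1: 0, 1, 1, 1, 1, 1
  i=2: 0, 1, 1, 2, 2, 2
  i=3: 0, 1, 1, 2, 3, 3
  i=4: 0, 1, 2, 3, 4, 4
  i=5: 1, 2, 3, 4, 5, 5
  i=6: 1, 2, 3, 4, 5, 6

reading off 1-entries of Δ²R: w = (2, 4, 5, 3, 1, 6).

ℓ(w)=6; the 2 essential cells (i,j,r):

[(3, 3, 1), (4, 1, 0)]


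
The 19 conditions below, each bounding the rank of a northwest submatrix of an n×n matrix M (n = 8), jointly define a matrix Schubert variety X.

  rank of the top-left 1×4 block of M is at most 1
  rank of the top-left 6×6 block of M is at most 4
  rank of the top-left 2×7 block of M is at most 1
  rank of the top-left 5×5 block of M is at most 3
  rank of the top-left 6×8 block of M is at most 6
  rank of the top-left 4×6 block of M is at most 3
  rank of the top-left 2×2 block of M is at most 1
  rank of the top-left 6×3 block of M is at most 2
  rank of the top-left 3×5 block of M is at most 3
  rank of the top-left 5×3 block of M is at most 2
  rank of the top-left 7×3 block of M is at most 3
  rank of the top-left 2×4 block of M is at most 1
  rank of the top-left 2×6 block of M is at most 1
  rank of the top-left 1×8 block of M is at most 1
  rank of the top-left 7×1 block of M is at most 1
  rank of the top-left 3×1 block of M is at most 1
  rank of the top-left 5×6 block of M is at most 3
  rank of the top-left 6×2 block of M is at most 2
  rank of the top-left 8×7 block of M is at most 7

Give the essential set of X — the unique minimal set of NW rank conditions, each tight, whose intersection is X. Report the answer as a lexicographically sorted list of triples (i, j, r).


Rank table r_w(8×8) implied by the 19 constraints:

  1 1 1 1 1 1 1 1
  1 1 1 1 1 1 1 2
  1 2 2 2 2 2 2 3
  1 2 2 3 3 3 3 4
  1 2 2 3 3 3 4 5
  1 2 2 3 4 4 5 6
  1 2 3 4 5 5 6 7
  1 2 3 4 5 6 7 8

giving w = (1, 8, 2, 4, 7, 5, 3, 6) via Δ²R.

3 SE-corners of the 11-cell Rothe diagram give Ess(w):

[(2, 7, 1), (5, 6, 3), (6, 3, 2)]


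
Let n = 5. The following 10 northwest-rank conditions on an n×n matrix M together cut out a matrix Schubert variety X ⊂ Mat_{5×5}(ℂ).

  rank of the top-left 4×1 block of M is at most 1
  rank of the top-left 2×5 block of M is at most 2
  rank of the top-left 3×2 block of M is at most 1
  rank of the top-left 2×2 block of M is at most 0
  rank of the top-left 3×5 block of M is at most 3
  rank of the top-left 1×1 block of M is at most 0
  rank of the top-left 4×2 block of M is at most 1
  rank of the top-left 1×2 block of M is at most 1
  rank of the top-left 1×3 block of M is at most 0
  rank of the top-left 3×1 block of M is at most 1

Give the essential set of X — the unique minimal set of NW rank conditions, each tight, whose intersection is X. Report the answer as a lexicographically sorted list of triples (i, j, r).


Computing R[i][j] = min implied NW-rank bound (n=5, 10 conditions):

  row 1: 0  0  0  1  1
  row 2: 0  0  1  2  2
  row 3: 1  1  2  3  3
  row 4: 1  1  2  3  4
  row 5: 1  2  3  4  5

the unique w with this rank table is (4, 3, 1, 5, 2).

Rothe diagram D(w) (6 cells), 3 SE-corners (essential conditions):

[(1, 3, 0), (2, 2, 0), (4, 2, 1)]


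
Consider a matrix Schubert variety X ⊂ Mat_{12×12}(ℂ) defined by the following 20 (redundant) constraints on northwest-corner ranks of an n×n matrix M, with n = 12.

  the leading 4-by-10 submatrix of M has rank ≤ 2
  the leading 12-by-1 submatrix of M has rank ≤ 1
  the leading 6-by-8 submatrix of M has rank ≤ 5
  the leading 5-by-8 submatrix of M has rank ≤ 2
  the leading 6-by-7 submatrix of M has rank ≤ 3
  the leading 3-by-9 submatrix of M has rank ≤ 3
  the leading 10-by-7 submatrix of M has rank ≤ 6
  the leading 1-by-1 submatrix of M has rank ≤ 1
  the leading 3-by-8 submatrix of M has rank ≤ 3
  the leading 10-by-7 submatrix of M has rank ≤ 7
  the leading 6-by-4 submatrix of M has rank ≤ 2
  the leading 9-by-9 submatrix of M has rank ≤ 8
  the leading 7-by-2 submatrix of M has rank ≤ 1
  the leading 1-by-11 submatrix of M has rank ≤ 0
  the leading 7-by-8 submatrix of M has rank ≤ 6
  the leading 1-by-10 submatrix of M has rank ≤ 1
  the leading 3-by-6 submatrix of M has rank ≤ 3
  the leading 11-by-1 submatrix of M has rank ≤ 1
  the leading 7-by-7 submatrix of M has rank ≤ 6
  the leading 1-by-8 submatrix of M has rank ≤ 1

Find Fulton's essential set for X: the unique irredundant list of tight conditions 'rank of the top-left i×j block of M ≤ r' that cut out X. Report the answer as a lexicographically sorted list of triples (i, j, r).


Reconstructing r_w from the 20 given conditions:

  0 0 0 0 0 0 0 0 0 0 0 1
  1 1 1 1 1 1 1 1 1 1 1 2
  1 1 2 2 2 2 2 2 2 2 2 3
  1 1 2 2 2 2 2 2 2 2 3 4
  1 1 2 2 2 2 2 2 3 3 4 5
  1 1 2 2 3 3 3 3 4 4 5 6
  1 1 2 3 4 4 4 4 5 5 6 7
  1 2 3 4 5 5 5 5 6 6 7 8
  1 2 3 4 5 6 6 6 7 7 8 9
  1 2 3 4 5 6 6 7 8 8 9 10
  1 2 3 4 5 6 7 8 9 9 10 11
  1 2 3 4 5 6 7 8 9 10 11 12

reading off 1-entries of Δ²R: w = (12, 1, 3, 11, 9, 5, 4, 2, 6, 8, 7, 10).

D(w) has 30 cells with 6 SE-corners; essential set:

[(1, 11, 0), (4, 10, 2), (5, 8, 2), (6, 4, 2), (7, 2, 1), (10, 7, 6)]
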